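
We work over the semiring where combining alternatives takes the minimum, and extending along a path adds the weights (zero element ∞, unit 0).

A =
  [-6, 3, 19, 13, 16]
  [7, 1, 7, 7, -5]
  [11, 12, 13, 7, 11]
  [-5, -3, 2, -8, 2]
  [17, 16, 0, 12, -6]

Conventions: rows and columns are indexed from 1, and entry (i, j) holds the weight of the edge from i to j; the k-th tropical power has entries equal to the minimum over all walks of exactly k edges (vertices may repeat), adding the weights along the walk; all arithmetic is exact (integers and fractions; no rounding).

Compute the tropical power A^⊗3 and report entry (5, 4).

A^⊗2:
  [-12, -3, 10, 5, -2]
  [1, 2, -5, -1, -11]
  [2, 4, 9, -1, 5]
  [-13, -11, -6, -16, -8]
  [7, 9, -6, 4, -12]
A^⊗3:
  [-18, -9, -2, -3, -8]
  [-6, -4, -11, -9, -17]
  [-6, -4, 1, -9, -1]
  [-21, -19, -14, -24, -16]
  [-1, 1, -12, -4, -18]
Key observation: the optimum is the walk 5->4->4->4, with weight 12 + (-8) + (-8) = -4.
Optimal value attained by: walk 5->4->4->4.
Answer: (A^⊗3)[5][4] = -4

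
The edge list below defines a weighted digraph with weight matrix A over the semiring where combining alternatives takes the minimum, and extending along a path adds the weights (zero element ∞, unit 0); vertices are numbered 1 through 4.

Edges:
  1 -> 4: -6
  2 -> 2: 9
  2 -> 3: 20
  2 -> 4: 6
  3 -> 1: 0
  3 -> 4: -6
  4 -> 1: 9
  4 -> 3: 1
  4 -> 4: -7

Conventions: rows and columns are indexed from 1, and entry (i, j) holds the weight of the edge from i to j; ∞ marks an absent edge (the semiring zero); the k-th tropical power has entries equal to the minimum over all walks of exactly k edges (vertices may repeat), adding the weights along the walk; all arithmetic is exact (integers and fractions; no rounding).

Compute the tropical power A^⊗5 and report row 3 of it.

A^⊗2:
  [3, ∞, -5, -13]
  [15, 18, 7, -1]
  [3, ∞, -5, -13]
  [1, ∞, -6, -14]
A^⊗3:
  [-5, ∞, -12, -20]
  [7, 27, 0, -8]
  [-5, ∞, -12, -20]
  [-6, ∞, -13, -21]
A^⊗4:
  [-12, ∞, -19, -27]
  [0, 36, -7, -15]
  [-12, ∞, -19, -27]
  [-13, ∞, -20, -28]
A^⊗5:
  [-19, ∞, -26, -34]
  [-7, 45, -14, -22]
  [-19, ∞, -26, -34]
  [-20, ∞, -27, -35]
Answer: row 3 of A^⊗5 = [-19, ∞, -26, -34]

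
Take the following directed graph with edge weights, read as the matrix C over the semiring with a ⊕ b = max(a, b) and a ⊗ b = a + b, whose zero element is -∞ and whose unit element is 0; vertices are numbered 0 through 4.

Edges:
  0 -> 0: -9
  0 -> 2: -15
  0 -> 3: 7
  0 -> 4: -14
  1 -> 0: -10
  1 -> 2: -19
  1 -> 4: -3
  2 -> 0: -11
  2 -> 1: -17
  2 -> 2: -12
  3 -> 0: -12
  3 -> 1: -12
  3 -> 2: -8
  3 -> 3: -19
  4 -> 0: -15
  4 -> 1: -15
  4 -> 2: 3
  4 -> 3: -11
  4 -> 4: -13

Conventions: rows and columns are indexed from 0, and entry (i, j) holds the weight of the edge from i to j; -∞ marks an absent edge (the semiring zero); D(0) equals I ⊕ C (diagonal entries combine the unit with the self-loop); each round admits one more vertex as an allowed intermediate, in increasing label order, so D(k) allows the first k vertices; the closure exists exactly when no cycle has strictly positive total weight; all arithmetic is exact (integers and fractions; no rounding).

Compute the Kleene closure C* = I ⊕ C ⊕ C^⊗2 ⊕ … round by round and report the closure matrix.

D(0):
  [0, -∞, -15, 7, -14]
  [-10, 0, -19, -∞, -3]
  [-11, -17, 0, -∞, -∞]
  [-12, -12, -8, 0, -∞]
  [-15, -15, 3, -11, 0]
D(1):
  [0, -∞, -15, 7, -14]
  [-10, 0, -19, -3, -3]
  [-11, -17, 0, -4, -25]
  [-12, -12, -8, 0, -26]
  [-15, -15, 3, -8, 0]
D(2):
  [0, -∞, -15, 7, -14]
  [-10, 0, -19, -3, -3]
  [-11, -17, 0, -4, -20]
  [-12, -12, -8, 0, -15]
  [-15, -15, 3, -8, 0]
D(3):
  [0, -32, -15, 7, -14]
  [-10, 0, -19, -3, -3]
  [-11, -17, 0, -4, -20]
  [-12, -12, -8, 0, -15]
  [-8, -14, 3, -1, 0]
D(4):
  [0, -5, -1, 7, -8]
  [-10, 0, -11, -3, -3]
  [-11, -16, 0, -4, -19]
  [-12, -12, -8, 0, -15]
  [-8, -13, 3, -1, 0]
D(5):
  [0, -5, -1, 7, -8]
  [-10, 0, 0, -3, -3]
  [-11, -16, 0, -4, -19]
  [-12, -12, -8, 0, -15]
  [-8, -13, 3, -1, 0]
Answer: C* = [[0, -5, -1, 7, -8], [-10, 0, 0, -3, -3], [-11, -16, 0, -4, -19], [-12, -12, -8, 0, -15], [-8, -13, 3, -1, 0]]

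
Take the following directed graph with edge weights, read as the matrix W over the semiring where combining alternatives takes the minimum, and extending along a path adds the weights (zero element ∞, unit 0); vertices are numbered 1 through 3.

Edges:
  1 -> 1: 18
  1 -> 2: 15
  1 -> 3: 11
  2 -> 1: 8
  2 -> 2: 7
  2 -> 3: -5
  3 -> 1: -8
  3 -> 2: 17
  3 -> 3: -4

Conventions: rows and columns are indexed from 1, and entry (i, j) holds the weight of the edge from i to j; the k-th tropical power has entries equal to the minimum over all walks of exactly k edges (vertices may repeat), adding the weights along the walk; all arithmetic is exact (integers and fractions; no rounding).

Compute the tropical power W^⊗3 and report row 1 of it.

W^⊗2:
  [3, 22, 7]
  [-13, 12, -9]
  [-12, 7, -8]
W^⊗3:
  [-1, 18, 3]
  [-17, 2, -13]
  [-16, 3, -12]
Answer: row 1 of W^⊗3 = [-1, 18, 3]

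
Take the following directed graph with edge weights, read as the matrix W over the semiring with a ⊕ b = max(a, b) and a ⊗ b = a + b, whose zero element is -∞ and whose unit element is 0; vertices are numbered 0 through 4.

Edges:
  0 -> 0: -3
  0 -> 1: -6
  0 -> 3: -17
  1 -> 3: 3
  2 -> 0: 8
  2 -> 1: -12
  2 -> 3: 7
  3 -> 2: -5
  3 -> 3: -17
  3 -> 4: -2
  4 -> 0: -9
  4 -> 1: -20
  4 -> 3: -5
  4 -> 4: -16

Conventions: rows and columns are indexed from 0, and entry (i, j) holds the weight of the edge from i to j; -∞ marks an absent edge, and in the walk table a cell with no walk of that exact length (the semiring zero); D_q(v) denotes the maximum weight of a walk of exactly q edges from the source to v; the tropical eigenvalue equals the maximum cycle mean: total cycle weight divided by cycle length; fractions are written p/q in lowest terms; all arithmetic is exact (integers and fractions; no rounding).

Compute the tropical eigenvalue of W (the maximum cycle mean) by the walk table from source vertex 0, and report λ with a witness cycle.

q=0: [0, -∞, -∞, -∞, -∞]
q=1: [-3, -6, -∞, -17, -∞]
q=2: [-6, -9, -22, -3, -19]
q=3: [-9, -12, -8, -6, -5]
q=4: [0, -15, -11, -1, -8]
q=5: [-3, -6, -6, -4, -3]
Optimal cycle mean attained by: cycle 2->3->2, total 7 + (-5), length 2.
Answer: λ = 1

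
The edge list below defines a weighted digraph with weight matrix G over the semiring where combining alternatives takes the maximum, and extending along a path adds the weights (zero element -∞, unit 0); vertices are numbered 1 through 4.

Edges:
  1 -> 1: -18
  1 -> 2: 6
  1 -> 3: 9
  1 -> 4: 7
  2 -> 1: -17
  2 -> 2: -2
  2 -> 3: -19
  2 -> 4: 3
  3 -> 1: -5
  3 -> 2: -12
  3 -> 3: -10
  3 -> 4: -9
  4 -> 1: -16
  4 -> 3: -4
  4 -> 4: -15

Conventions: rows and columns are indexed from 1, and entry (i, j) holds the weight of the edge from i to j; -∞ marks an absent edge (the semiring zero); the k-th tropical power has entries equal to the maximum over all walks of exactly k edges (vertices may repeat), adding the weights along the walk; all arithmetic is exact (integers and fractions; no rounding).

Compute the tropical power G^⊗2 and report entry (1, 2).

G^⊗2:
  [4, 4, 3, 9]
  [-13, -4, -1, 1]
  [-15, 1, 4, 2]
  [-9, -10, -7, -9]
Key observation: the optimum is the walk 1->2->2, with weight 6 + (-2) = 4.
Optimal value attained by: walk 1->2->2.
Answer: (G^⊗2)[1][2] = 4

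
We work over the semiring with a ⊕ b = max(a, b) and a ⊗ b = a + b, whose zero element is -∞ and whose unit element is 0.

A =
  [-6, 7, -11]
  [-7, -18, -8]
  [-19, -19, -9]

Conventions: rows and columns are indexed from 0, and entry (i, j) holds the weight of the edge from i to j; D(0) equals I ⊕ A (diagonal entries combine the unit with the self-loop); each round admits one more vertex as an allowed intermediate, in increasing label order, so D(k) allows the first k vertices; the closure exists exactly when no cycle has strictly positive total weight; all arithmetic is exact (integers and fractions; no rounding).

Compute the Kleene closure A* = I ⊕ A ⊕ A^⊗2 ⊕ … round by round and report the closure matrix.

D(0):
  [0, 7, -11]
  [-7, 0, -8]
  [-19, -19, 0]
D(1):
  [0, 7, -11]
  [-7, 0, -8]
  [-19, -12, 0]
D(2):
  [0, 7, -1]
  [-7, 0, -8]
  [-19, -12, 0]
D(3):
  [0, 7, -1]
  [-7, 0, -8]
  [-19, -12, 0]
Answer: A* = [[0, 7, -1], [-7, 0, -8], [-19, -12, 0]]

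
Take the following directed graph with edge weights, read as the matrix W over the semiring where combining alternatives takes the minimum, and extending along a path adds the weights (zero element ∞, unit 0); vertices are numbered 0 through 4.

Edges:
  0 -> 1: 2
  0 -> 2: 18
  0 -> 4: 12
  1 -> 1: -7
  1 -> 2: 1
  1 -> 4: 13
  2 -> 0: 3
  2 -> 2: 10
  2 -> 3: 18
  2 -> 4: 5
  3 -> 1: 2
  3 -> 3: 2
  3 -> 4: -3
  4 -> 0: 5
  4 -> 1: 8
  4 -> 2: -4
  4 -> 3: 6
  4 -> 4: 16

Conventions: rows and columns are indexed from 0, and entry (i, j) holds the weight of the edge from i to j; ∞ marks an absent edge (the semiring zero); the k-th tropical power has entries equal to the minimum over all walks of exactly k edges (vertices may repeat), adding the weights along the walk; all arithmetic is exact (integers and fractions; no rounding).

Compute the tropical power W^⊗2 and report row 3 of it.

W^⊗2:
  [17, -5, 3, 18, 15]
  [4, -14, -6, 19, 6]
  [10, 5, 1, 11, 15]
  [2, -5, -7, 3, -1]
  [-1, 1, 6, 8, 1]
Answer: row 3 of W^⊗2 = [2, -5, -7, 3, -1]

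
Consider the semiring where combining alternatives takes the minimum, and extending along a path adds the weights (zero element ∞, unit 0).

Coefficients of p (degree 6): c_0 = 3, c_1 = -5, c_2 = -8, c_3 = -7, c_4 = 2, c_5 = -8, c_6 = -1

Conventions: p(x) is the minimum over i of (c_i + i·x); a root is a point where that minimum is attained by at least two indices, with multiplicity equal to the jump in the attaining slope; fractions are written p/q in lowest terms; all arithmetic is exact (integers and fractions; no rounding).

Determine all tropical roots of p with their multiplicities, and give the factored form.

hull edge (i=0, c=3) to (i=1, c=-5): slope -8, span 1
hull edge (i=1, c=-5) to (i=2, c=-8): slope -3, span 1
hull edge (i=2, c=-8) to (i=5, c=-8): slope 0, span 3
hull edge (i=5, c=-8) to (i=6, c=-1): slope 7, span 1
Factored form: p(x) = -1 ⊗ (x ⊕ (-7)) ⊗ (x ⊕ 0) ⊗ (x ⊕ 0) ⊗ (x ⊕ 0) ⊗ (x ⊕ 3) ⊗ (x ⊕ 8)
Answer: roots = -7 (mult 1), 0 (mult 3), 3 (mult 1), 8 (mult 1)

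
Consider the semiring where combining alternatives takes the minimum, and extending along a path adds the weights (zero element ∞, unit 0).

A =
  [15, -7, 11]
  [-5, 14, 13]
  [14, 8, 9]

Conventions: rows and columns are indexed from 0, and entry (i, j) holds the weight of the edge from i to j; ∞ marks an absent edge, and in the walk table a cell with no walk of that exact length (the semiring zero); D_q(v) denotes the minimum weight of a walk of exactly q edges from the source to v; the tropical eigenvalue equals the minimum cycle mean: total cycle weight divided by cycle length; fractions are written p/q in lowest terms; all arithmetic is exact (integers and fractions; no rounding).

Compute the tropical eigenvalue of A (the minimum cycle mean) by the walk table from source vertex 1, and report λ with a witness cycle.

q=0: [∞, 0, ∞]
q=1: [-5, 14, 13]
q=2: [9, -12, 6]
q=3: [-17, 2, 1]
Optimal cycle mean attained by: cycle 0->1->0, total (-7) + (-5), length 2.
Answer: λ = -6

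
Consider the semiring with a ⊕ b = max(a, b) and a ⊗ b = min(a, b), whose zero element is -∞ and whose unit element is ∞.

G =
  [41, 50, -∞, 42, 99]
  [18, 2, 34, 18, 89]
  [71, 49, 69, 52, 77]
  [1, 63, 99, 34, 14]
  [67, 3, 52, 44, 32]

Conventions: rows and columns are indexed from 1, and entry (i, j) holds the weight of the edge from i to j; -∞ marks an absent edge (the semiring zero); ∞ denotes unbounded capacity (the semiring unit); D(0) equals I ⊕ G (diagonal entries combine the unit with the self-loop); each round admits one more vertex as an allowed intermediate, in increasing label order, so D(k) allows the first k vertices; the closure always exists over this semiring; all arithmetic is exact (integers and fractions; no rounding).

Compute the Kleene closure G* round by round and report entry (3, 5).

D(0):
  [∞, 50, -∞, 42, 99]
  [18, ∞, 34, 18, 89]
  [71, 49, ∞, 52, 77]
  [1, 63, 99, ∞, 14]
  [67, 3, 52, 44, ∞]
D(1):
  [∞, 50, -∞, 42, 99]
  [18, ∞, 34, 18, 89]
  [71, 50, ∞, 52, 77]
  [1, 63, 99, ∞, 14]
  [67, 50, 52, 44, ∞]
D(2):
  [∞, 50, 34, 42, 99]
  [18, ∞, 34, 18, 89]
  [71, 50, ∞, 52, 77]
  [18, 63, 99, ∞, 63]
  [67, 50, 52, 44, ∞]
D(3):
  [∞, 50, 34, 42, 99]
  [34, ∞, 34, 34, 89]
  [71, 50, ∞, 52, 77]
  [71, 63, 99, ∞, 77]
  [67, 50, 52, 52, ∞]
D(4):
  [∞, 50, 42, 42, 99]
  [34, ∞, 34, 34, 89]
  [71, 52, ∞, 52, 77]
  [71, 63, 99, ∞, 77]
  [67, 52, 52, 52, ∞]
D(5):
  [∞, 52, 52, 52, 99]
  [67, ∞, 52, 52, 89]
  [71, 52, ∞, 52, 77]
  [71, 63, 99, ∞, 77]
  [67, 52, 52, 52, ∞]
Answer: G*[3][5] = 77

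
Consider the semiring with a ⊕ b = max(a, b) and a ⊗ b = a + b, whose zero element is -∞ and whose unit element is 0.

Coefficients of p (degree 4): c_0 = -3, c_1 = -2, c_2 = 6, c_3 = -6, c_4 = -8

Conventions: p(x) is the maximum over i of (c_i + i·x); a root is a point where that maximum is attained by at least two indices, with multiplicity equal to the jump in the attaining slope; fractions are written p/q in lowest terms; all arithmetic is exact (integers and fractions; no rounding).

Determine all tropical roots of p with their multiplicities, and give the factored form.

hull edge (i=0, c=-3) to (i=2, c=6): slope 9/2, span 2
hull edge (i=2, c=6) to (i=4, c=-8): slope -7, span 2
Factored form: p(x) = -8 ⊗ (x ⊕ (-9/2)) ⊗ (x ⊕ (-9/2)) ⊗ (x ⊕ 7) ⊗ (x ⊕ 7)
Answer: roots = -9/2 (mult 2), 7 (mult 2)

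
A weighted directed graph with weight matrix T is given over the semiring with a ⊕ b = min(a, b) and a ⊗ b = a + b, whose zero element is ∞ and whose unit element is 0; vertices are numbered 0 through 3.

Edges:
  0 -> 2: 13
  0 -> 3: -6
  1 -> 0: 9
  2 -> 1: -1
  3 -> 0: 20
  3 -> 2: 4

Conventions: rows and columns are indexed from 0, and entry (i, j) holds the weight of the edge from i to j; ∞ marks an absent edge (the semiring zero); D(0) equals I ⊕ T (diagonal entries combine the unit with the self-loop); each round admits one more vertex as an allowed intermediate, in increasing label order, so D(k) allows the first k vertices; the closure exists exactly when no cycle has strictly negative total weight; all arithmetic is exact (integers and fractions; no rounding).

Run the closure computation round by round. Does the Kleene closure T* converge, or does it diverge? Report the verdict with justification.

D(0):
  [0, ∞, 13, -6]
  [9, 0, ∞, ∞]
  [∞, -1, 0, ∞]
  [20, ∞, 4, 0]
D(1):
  [0, ∞, 13, -6]
  [9, 0, 22, 3]
  [∞, -1, 0, ∞]
  [20, ∞, 4, 0]
D(2):
  [0, ∞, 13, -6]
  [9, 0, 22, 3]
  [8, -1, 0, 2]
  [20, ∞, 4, 0]
D(3):
  [0, 12, 13, -6]
  [9, 0, 22, 3]
  [8, -1, 0, 2]
  [12, 3, 4, 0]
D(4):
  [0, -3, -2, -6]
  [9, 0, 7, 3]
  [8, -1, 0, 2]
  [12, 3, 4, 0]
Key observation: every diagonal entry stays at the unit through all rounds, so no improving cycle exists.
Answer: CONVERGES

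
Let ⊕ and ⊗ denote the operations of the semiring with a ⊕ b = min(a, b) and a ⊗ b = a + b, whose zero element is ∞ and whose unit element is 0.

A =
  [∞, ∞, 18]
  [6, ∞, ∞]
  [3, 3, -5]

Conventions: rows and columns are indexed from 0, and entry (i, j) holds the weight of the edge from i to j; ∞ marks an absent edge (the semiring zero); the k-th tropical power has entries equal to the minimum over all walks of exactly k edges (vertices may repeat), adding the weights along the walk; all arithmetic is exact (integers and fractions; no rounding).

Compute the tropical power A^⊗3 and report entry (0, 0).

A^⊗2:
  [21, 21, 13]
  [∞, ∞, 24]
  [-2, -2, -10]
A^⊗3:
  [16, 16, 8]
  [27, 27, 19]
  [-7, -7, -15]
Key observation: the optimum is the walk 0->2->2->0, with weight 18 + (-5) + 3 = 16.
Optimal value attained by: walk 0->2->2->0.
Answer: (A^⊗3)[0][0] = 16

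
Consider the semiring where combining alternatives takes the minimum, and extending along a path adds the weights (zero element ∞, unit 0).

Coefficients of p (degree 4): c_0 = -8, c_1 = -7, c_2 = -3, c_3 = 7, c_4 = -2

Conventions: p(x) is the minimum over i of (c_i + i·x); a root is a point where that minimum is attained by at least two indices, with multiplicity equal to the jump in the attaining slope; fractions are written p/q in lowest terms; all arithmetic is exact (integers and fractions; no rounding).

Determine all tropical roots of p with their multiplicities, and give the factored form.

hull edge (i=0, c=-8) to (i=1, c=-7): slope 1, span 1
hull edge (i=1, c=-7) to (i=4, c=-2): slope 5/3, span 3
Factored form: p(x) = -2 ⊗ (x ⊕ (-5/3)) ⊗ (x ⊕ (-5/3)) ⊗ (x ⊕ (-5/3)) ⊗ (x ⊕ (-1))
Answer: roots = -5/3 (mult 3), -1 (mult 1)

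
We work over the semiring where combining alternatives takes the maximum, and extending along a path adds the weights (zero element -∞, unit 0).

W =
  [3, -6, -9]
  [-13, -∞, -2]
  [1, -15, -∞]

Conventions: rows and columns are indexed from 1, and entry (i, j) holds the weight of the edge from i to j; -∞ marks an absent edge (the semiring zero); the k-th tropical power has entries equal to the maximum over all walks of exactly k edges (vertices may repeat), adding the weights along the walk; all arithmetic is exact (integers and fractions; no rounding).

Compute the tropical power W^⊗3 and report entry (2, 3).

W^⊗2:
  [6, -3, -6]
  [-1, -17, -22]
  [4, -5, -8]
W^⊗3:
  [9, 0, -3]
  [2, -7, -10]
  [7, -2, -5]
Key observation: the optimum is the walk 2->3->1->3, with weight (-2) + 1 + (-9) = -10.
Optimal value attained by: walk 2->3->1->3.
Answer: (W^⊗3)[2][3] = -10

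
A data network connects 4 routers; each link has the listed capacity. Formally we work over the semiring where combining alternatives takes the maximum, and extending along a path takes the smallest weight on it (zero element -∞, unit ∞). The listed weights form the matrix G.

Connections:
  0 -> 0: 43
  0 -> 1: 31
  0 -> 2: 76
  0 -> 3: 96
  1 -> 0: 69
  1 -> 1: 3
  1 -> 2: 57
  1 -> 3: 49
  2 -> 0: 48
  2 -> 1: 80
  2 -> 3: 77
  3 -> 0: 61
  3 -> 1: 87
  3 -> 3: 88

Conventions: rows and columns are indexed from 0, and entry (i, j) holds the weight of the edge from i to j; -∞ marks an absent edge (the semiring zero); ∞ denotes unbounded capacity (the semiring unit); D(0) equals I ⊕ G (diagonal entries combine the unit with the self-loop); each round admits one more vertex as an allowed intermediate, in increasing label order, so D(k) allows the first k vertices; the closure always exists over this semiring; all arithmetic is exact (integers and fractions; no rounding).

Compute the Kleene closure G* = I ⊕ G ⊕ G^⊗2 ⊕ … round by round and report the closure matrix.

D(0):
  [∞, 31, 76, 96]
  [69, ∞, 57, 49]
  [48, 80, ∞, 77]
  [61, 87, -∞, ∞]
D(1):
  [∞, 31, 76, 96]
  [69, ∞, 69, 69]
  [48, 80, ∞, 77]
  [61, 87, 61, ∞]
D(2):
  [∞, 31, 76, 96]
  [69, ∞, 69, 69]
  [69, 80, ∞, 77]
  [69, 87, 69, ∞]
D(3):
  [∞, 76, 76, 96]
  [69, ∞, 69, 69]
  [69, 80, ∞, 77]
  [69, 87, 69, ∞]
D(4):
  [∞, 87, 76, 96]
  [69, ∞, 69, 69]
  [69, 80, ∞, 77]
  [69, 87, 69, ∞]
Answer: G* = [[∞, 87, 76, 96], [69, ∞, 69, 69], [69, 80, ∞, 77], [69, 87, 69, ∞]]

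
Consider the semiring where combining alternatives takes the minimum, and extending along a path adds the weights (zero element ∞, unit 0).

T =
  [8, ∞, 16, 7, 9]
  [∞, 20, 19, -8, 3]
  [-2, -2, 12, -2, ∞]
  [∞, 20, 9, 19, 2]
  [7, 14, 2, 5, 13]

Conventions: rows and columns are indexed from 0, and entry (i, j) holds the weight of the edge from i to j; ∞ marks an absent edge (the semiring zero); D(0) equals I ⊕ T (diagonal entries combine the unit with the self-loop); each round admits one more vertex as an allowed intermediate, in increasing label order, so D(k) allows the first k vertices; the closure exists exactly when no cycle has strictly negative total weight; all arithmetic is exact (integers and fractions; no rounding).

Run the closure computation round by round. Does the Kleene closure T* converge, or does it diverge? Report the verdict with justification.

D(0):
  [0, ∞, 16, 7, 9]
  [∞, 0, 19, -8, 3]
  [-2, -2, 0, -2, ∞]
  [∞, 20, 9, 0, 2]
  [7, 14, 2, 5, 0]
D(1):
  [0, ∞, 16, 7, 9]
  [∞, 0, 19, -8, 3]
  [-2, -2, 0, -2, 7]
  [∞, 20, 9, 0, 2]
  [7, 14, 2, 5, 0]
D(2):
  [0, ∞, 16, 7, 9]
  [∞, 0, 19, -8, 3]
  [-2, -2, 0, -10, 1]
  [∞, 20, 9, 0, 2]
  [7, 14, 2, 5, 0]
Detection: at round 3, diagonal entry (3, 3) turns strictly negative.
Key observation: the cycle 3->2->1->3 has total weight 9 + (-2) + (-8), which is strictly negative.
Answer: DIVERGES — negative cycle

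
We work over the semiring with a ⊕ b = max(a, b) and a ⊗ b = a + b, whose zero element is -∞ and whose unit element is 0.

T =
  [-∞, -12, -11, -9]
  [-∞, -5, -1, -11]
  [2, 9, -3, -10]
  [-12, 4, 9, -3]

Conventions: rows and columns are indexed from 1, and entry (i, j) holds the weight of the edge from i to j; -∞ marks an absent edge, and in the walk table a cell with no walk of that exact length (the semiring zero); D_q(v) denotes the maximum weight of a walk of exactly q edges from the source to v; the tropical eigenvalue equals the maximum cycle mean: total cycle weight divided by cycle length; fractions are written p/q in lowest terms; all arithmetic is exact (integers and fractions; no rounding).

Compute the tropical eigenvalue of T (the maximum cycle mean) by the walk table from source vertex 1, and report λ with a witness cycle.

q=0: [0, -∞, -∞, -∞]
q=1: [-∞, -12, -11, -9]
q=2: [-9, -2, 0, -12]
q=3: [2, 9, -3, -10]
q=4: [-1, 6, 8, -2]
Optimal cycle mean attained by: cycle 2->3->2, total (-1) + 9, length 2.
Answer: λ = 4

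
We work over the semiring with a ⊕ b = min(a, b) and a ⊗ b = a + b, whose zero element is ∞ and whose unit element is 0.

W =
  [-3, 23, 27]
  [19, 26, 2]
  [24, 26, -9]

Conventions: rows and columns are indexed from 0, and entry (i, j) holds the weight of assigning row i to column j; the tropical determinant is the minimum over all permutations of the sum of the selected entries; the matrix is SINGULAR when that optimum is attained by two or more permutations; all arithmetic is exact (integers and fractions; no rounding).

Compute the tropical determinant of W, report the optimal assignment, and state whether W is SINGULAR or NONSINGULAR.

σ = (0, 1, 2): (-3) + 26 + (-9) = 14
σ = (0, 2, 1): (-3) + 2 + 26 = 25
σ = (1, 0, 2): 23 + 19 + (-9) = 33
σ = (1, 2, 0): 23 + 2 + 24 = 49
σ = (2, 0, 1): 27 + 19 + 26 = 72
σ = (2, 1, 0): 27 + 26 + 24 = 77
Optimal value attained by: σ = (0, 1, 2).
Answer: det⊕(W) = 14; verdict: NONSINGULAR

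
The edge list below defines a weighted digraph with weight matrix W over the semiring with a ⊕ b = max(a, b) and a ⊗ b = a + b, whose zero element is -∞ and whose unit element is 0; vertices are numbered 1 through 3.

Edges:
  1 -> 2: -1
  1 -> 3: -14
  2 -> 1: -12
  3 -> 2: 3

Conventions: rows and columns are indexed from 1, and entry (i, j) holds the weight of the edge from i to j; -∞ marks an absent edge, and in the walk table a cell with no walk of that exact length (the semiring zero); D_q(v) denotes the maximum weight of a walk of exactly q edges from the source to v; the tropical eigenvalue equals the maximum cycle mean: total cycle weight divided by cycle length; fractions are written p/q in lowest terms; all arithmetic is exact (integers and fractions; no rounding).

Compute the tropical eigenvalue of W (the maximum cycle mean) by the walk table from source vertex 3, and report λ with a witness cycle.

q=0: [-∞, -∞, 0]
q=1: [-∞, 3, -∞]
q=2: [-9, -∞, -∞]
q=3: [-∞, -10, -23]
Optimal cycle mean attained by: cycle 1->2->1, total (-1) + (-12), length 2.
Answer: λ = -13/2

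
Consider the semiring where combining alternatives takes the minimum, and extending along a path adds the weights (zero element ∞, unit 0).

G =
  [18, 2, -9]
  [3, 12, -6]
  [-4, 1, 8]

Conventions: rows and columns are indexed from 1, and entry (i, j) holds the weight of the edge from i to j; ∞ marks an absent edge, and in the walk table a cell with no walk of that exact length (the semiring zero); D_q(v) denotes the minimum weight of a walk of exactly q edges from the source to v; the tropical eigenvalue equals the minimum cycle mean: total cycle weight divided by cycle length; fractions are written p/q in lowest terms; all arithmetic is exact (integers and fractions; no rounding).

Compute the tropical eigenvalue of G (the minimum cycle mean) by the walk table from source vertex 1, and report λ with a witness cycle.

q=0: [0, ∞, ∞]
q=1: [18, 2, -9]
q=2: [-13, -8, -4]
q=3: [-8, -11, -22]
Optimal cycle mean attained by: cycle 1->3->1, total (-9) + (-4), length 2.
Answer: λ = -13/2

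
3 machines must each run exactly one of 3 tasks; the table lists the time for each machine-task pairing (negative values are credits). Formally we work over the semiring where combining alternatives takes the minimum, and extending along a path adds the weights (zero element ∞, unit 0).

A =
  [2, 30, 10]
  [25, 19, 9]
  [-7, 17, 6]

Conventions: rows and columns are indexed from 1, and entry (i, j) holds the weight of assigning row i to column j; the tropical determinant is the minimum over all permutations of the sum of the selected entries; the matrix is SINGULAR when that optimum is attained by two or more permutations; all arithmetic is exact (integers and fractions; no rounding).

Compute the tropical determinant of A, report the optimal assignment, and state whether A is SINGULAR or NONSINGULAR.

σ = (1, 2, 3): 2 + 19 + 6 = 27
σ = (1, 3, 2): 2 + 9 + 17 = 28
σ = (2, 1, 3): 30 + 25 + 6 = 61
σ = (2, 3, 1): 30 + 9 + (-7) = 32
σ = (3, 1, 2): 10 + 25 + 17 = 52
σ = (3, 2, 1): 10 + 19 + (-7) = 22
Optimal value attained by: σ = (3, 2, 1).
Answer: det⊕(A) = 22; verdict: NONSINGULAR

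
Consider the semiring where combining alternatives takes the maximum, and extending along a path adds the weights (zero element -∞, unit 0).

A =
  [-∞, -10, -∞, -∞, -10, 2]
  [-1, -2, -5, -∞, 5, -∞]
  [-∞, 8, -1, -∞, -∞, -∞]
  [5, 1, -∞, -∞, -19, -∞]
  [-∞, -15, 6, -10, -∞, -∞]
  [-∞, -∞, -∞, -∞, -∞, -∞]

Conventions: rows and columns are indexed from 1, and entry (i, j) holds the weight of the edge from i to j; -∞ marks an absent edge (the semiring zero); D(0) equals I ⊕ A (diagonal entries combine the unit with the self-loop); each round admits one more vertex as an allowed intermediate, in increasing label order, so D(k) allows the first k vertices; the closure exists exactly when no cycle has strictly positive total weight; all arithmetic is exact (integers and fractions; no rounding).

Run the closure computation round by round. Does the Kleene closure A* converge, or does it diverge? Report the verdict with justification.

D(0):
  [0, -10, -∞, -∞, -10, 2]
  [-1, 0, -5, -∞, 5, -∞]
  [-∞, 8, 0, -∞, -∞, -∞]
  [5, 1, -∞, 0, -19, -∞]
  [-∞, -15, 6, -10, 0, -∞]
  [-∞, -∞, -∞, -∞, -∞, 0]
D(1):
  [0, -10, -∞, -∞, -10, 2]
  [-1, 0, -5, -∞, 5, 1]
  [-∞, 8, 0, -∞, -∞, -∞]
  [5, 1, -∞, 0, -5, 7]
  [-∞, -15, 6, -10, 0, -∞]
  [-∞, -∞, -∞, -∞, -∞, 0]
Detection: at round 2, diagonal entry (3, 3) turns strictly positive.
Key observation: the cycle 3->2->3 has total weight 8 + (-5), which is strictly positive.
Answer: DIVERGES — positive cycle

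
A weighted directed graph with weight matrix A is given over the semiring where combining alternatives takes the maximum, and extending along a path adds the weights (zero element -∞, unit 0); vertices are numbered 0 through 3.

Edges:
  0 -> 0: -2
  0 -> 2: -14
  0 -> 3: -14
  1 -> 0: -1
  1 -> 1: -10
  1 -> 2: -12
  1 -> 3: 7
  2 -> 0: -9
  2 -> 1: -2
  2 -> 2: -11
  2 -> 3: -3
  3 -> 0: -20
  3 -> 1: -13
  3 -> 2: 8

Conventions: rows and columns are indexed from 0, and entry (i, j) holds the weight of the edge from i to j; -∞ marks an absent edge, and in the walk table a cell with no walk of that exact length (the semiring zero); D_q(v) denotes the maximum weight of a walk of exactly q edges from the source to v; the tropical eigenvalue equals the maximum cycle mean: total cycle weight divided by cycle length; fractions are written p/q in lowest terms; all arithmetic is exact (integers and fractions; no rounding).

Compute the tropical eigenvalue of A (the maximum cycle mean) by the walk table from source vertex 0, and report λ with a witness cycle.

q=0: [0, -∞, -∞, -∞]
q=1: [-2, -∞, -14, -14]
q=2: [-4, -16, -6, -16]
q=3: [-6, -8, -8, -9]
q=4: [-8, -10, -1, -1]
Optimal cycle mean attained by: cycle 1->3->2->1, total 7 + 8 + (-2), length 3.
Answer: λ = 13/3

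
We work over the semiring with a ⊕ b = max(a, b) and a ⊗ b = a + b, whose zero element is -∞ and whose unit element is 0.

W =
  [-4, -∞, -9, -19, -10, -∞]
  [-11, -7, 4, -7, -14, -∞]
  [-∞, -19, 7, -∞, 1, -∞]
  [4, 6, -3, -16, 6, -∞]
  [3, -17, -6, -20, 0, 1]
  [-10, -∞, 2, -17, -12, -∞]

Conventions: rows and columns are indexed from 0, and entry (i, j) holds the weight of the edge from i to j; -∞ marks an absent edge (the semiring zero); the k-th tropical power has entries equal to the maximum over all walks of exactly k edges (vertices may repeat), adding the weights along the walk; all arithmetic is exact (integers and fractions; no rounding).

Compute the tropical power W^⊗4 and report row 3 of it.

W^⊗2:
  [-7, -13, -2, -23, -8, -9]
  [-3, -1, 11, -14, 5, -13]
  [4, -12, 14, -19, 8, 2]
  [9, -1, 10, -1, 6, 7]
  [3, -14, 3, -16, 0, 1]
  [-9, -11, 9, -29, 3, -11]
W^⊗3:
  [-5, -17, 5, -20, -1, -7]
  [8, -8, 18, -8, 12, 6]
  [11, -5, 21, -12, 15, 9]
  [9, 5, 17, -8, 11, 7]
  [3, -10, 10, -16, 4, 1]
  [6, -10, 16, -17, 10, 4]
W^⊗4:
  [2, -14, 12, -21, 6, 0]
  [15, -1, 25, -8, 19, 13]
  [18, 2, 28, -5, 22, 16]
  [14, -2, 24, -2, 18, 12]
  [7, -9, 17, -16, 11, 5]
  [13, -3, 23, -10, 17, 11]
Answer: row 3 of W^⊗4 = [14, -2, 24, -2, 18, 12]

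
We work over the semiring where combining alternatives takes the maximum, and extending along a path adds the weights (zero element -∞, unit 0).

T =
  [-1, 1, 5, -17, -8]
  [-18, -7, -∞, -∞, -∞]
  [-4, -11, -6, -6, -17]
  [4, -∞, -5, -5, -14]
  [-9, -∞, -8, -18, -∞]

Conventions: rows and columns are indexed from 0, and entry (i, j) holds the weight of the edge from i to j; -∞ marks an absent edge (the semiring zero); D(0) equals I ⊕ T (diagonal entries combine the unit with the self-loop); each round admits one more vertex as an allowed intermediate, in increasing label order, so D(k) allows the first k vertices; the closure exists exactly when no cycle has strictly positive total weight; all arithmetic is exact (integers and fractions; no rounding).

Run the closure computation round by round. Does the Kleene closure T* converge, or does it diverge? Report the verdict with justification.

D(0):
  [0, 1, 5, -17, -8]
  [-18, 0, -∞, -∞, -∞]
  [-4, -11, 0, -6, -17]
  [4, -∞, -5, 0, -14]
  [-9, -∞, -8, -18, 0]
Detection: at round 1, diagonal entry (2, 2) turns strictly positive.
Key observation: the cycle 2->0->2 has total weight (-4) + 5, which is strictly positive.
Answer: DIVERGES — positive cycle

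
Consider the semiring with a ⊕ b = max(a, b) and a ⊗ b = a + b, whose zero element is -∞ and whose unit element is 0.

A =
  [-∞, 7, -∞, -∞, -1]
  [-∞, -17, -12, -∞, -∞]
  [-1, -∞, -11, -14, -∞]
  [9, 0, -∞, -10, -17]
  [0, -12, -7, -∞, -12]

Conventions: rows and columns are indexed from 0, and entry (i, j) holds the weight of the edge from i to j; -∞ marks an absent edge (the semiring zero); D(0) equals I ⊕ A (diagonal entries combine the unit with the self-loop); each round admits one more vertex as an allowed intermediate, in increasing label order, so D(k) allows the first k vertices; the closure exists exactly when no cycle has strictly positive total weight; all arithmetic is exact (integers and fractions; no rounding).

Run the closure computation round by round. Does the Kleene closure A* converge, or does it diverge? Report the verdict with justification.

D(0):
  [0, 7, -∞, -∞, -1]
  [-∞, 0, -12, -∞, -∞]
  [-1, -∞, 0, -14, -∞]
  [9, 0, -∞, 0, -17]
  [0, -12, -7, -∞, 0]
D(1):
  [0, 7, -∞, -∞, -1]
  [-∞, 0, -12, -∞, -∞]
  [-1, 6, 0, -14, -2]
  [9, 16, -∞, 0, 8]
  [0, 7, -7, -∞, 0]
D(2):
  [0, 7, -5, -∞, -1]
  [-∞, 0, -12, -∞, -∞]
  [-1, 6, 0, -14, -2]
  [9, 16, 4, 0, 8]
  [0, 7, -5, -∞, 0]
D(3):
  [0, 7, -5, -19, -1]
  [-13, 0, -12, -26, -14]
  [-1, 6, 0, -14, -2]
  [9, 16, 4, 0, 8]
  [0, 7, -5, -19, 0]
D(4):
  [0, 7, -5, -19, -1]
  [-13, 0, -12, -26, -14]
  [-1, 6, 0, -14, -2]
  [9, 16, 4, 0, 8]
  [0, 7, -5, -19, 0]
D(5):
  [0, 7, -5, -19, -1]
  [-13, 0, -12, -26, -14]
  [-1, 6, 0, -14, -2]
  [9, 16, 4, 0, 8]
  [0, 7, -5, -19, 0]
Key observation: every diagonal entry stays at the unit through all rounds, so no improving cycle exists.
Answer: CONVERGES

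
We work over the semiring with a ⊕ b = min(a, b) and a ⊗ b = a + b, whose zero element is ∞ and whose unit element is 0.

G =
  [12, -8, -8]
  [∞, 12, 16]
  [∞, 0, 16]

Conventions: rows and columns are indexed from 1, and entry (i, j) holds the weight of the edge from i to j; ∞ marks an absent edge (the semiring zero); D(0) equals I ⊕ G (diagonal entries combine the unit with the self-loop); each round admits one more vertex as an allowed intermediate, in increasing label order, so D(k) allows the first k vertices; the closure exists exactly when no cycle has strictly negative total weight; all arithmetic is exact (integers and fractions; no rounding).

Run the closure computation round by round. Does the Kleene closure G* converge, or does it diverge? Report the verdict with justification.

D(0):
  [0, -8, -8]
  [∞, 0, 16]
  [∞, 0, 0]
D(1):
  [0, -8, -8]
  [∞, 0, 16]
  [∞, 0, 0]
D(2):
  [0, -8, -8]
  [∞, 0, 16]
  [∞, 0, 0]
D(3):
  [0, -8, -8]
  [∞, 0, 16]
  [∞, 0, 0]
Key observation: every diagonal entry stays at the unit through all rounds, so no improving cycle exists.
Answer: CONVERGES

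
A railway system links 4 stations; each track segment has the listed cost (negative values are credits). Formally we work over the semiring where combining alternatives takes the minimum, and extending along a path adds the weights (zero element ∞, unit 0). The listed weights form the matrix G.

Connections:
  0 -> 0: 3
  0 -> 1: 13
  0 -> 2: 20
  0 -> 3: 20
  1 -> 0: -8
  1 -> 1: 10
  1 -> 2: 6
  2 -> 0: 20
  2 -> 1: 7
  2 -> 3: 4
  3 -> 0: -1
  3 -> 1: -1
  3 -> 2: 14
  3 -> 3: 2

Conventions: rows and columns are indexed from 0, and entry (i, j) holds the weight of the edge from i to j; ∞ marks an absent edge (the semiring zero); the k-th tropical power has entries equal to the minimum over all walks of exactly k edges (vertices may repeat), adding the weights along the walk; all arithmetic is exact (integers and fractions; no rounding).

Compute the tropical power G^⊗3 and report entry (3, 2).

G^⊗2:
  [5, 16, 19, 22]
  [-5, 5, 12, 10]
  [-1, 3, 13, 6]
  [-9, 1, 5, 4]
G^⊗3:
  [8, 18, 22, 23]
  [-3, 8, 11, 12]
  [-5, 5, 9, 8]
  [-7, 3, 7, 6]
Key observation: the optimum is the walk 3->3->1->2, with weight 2 + (-1) + 6 = 7.
Optimal value attained by: walk 3->3->1->2.
Answer: (G^⊗3)[3][2] = 7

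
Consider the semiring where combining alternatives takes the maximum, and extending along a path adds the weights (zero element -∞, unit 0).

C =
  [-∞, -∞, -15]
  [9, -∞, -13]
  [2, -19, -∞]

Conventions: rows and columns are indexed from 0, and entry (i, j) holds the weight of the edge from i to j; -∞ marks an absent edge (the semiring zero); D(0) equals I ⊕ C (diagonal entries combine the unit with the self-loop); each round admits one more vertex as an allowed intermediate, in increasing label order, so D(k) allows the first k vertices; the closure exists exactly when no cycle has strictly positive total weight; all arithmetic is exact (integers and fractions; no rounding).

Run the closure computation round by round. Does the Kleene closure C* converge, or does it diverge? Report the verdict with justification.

D(0):
  [0, -∞, -15]
  [9, 0, -13]
  [2, -19, 0]
D(1):
  [0, -∞, -15]
  [9, 0, -6]
  [2, -19, 0]
D(2):
  [0, -∞, -15]
  [9, 0, -6]
  [2, -19, 0]
D(3):
  [0, -34, -15]
  [9, 0, -6]
  [2, -19, 0]
Key observation: every diagonal entry stays at the unit through all rounds, so no improving cycle exists.
Answer: CONVERGES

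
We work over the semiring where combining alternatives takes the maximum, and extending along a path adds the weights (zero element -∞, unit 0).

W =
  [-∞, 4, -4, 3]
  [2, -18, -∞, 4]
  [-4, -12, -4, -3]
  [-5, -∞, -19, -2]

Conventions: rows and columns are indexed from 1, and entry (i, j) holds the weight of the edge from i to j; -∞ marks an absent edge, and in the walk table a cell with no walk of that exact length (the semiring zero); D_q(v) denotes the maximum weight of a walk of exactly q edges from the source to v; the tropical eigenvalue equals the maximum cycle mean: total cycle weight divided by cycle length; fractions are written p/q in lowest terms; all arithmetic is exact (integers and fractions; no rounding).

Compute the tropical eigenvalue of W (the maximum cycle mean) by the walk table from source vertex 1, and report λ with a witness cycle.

q=0: [0, -∞, -∞, -∞]
q=1: [-∞, 4, -4, 3]
q=2: [6, -14, -8, 8]
q=3: [3, 10, 2, 9]
q=4: [12, 7, -1, 14]
Optimal cycle mean attained by: cycle 1->2->1, total 4 + 2, length 2.
Answer: λ = 3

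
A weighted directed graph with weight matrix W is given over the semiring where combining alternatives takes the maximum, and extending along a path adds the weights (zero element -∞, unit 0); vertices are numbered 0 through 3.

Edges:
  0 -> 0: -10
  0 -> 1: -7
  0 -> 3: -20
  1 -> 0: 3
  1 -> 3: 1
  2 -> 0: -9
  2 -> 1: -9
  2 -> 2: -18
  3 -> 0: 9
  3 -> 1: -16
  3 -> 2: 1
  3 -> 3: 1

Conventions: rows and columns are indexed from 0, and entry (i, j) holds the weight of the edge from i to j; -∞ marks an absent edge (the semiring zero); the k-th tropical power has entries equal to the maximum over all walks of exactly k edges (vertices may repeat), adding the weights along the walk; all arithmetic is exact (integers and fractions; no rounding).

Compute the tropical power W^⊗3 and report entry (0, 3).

W^⊗2:
  [-4, -17, -19, -6]
  [10, -4, 2, 2]
  [-6, -16, -36, -8]
  [10, 2, 2, 2]
W^⊗3:
  [3, -11, -5, -5]
  [11, 3, 3, 3]
  [1, -13, -7, -7]
  [11, 3, 3, 3]
Key observation: the optimum is the walk 0->1->3->3, with weight (-7) + 1 + 1 = -5.
Optimal value attained by: walk 0->1->3->3.
Answer: (W^⊗3)[0][3] = -5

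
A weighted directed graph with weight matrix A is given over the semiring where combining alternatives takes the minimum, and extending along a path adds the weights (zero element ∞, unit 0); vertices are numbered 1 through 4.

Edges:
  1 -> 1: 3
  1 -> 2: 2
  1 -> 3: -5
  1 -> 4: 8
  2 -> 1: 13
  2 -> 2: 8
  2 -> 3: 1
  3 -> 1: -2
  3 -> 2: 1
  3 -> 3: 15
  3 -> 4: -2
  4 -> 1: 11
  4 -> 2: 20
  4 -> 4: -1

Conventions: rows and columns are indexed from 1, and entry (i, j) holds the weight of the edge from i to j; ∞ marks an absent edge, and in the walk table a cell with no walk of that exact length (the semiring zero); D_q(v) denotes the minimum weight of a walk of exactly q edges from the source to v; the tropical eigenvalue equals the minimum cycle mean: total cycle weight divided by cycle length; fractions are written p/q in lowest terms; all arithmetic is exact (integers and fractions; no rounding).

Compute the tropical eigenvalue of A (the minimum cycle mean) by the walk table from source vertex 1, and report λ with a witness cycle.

q=0: [0, ∞, ∞, ∞]
q=1: [3, 2, -5, 8]
q=2: [-7, -4, -2, -7]
q=3: [-4, -5, -12, -8]
q=4: [-14, -11, -9, -14]
Optimal cycle mean attained by: cycle 1->3->1, total (-5) + (-2), length 2.
Answer: λ = -7/2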